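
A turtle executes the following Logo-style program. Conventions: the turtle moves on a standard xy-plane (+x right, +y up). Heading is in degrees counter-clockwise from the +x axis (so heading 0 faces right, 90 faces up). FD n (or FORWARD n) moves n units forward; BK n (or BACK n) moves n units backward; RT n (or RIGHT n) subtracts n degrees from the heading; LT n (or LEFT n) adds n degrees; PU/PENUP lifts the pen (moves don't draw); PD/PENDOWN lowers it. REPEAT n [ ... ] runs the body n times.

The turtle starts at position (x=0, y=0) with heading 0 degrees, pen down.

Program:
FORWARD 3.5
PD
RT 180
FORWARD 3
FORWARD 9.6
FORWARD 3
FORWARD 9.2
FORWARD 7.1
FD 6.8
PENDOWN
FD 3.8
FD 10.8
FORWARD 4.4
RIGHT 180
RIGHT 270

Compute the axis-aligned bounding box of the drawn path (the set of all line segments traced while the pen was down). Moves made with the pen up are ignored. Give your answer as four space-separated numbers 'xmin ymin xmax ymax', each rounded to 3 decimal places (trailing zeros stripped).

Answer: -54.2 0 3.5 0

Derivation:
Executing turtle program step by step:
Start: pos=(0,0), heading=0, pen down
FD 3.5: (0,0) -> (3.5,0) [heading=0, draw]
PD: pen down
RT 180: heading 0 -> 180
FD 3: (3.5,0) -> (0.5,0) [heading=180, draw]
FD 9.6: (0.5,0) -> (-9.1,0) [heading=180, draw]
FD 3: (-9.1,0) -> (-12.1,0) [heading=180, draw]
FD 9.2: (-12.1,0) -> (-21.3,0) [heading=180, draw]
FD 7.1: (-21.3,0) -> (-28.4,0) [heading=180, draw]
FD 6.8: (-28.4,0) -> (-35.2,0) [heading=180, draw]
PD: pen down
FD 3.8: (-35.2,0) -> (-39,0) [heading=180, draw]
FD 10.8: (-39,0) -> (-49.8,0) [heading=180, draw]
FD 4.4: (-49.8,0) -> (-54.2,0) [heading=180, draw]
RT 180: heading 180 -> 0
RT 270: heading 0 -> 90
Final: pos=(-54.2,0), heading=90, 10 segment(s) drawn

Segment endpoints: x in {-54.2, -49.8, -39, -35.2, -28.4, -21.3, -12.1, -9.1, 0, 0.5, 3.5}, y in {0, 0, 0, 0, 0, 0, 0, 0, 0, 0}
xmin=-54.2, ymin=0, xmax=3.5, ymax=0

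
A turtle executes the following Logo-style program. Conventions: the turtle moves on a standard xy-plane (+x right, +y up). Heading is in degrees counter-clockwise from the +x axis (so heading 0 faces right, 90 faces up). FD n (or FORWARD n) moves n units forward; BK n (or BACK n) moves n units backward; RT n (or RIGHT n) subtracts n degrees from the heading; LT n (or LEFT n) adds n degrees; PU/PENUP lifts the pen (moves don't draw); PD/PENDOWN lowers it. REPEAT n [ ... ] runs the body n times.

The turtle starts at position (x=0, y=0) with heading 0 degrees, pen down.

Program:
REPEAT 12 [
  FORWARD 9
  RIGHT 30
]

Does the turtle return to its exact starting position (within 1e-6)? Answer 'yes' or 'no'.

Executing turtle program step by step:
Start: pos=(0,0), heading=0, pen down
REPEAT 12 [
  -- iteration 1/12 --
  FD 9: (0,0) -> (9,0) [heading=0, draw]
  RT 30: heading 0 -> 330
  -- iteration 2/12 --
  FD 9: (9,0) -> (16.794,-4.5) [heading=330, draw]
  RT 30: heading 330 -> 300
  -- iteration 3/12 --
  FD 9: (16.794,-4.5) -> (21.294,-12.294) [heading=300, draw]
  RT 30: heading 300 -> 270
  -- iteration 4/12 --
  FD 9: (21.294,-12.294) -> (21.294,-21.294) [heading=270, draw]
  RT 30: heading 270 -> 240
  -- iteration 5/12 --
  FD 9: (21.294,-21.294) -> (16.794,-29.088) [heading=240, draw]
  RT 30: heading 240 -> 210
  -- iteration 6/12 --
  FD 9: (16.794,-29.088) -> (9,-33.588) [heading=210, draw]
  RT 30: heading 210 -> 180
  -- iteration 7/12 --
  FD 9: (9,-33.588) -> (0,-33.588) [heading=180, draw]
  RT 30: heading 180 -> 150
  -- iteration 8/12 --
  FD 9: (0,-33.588) -> (-7.794,-29.088) [heading=150, draw]
  RT 30: heading 150 -> 120
  -- iteration 9/12 --
  FD 9: (-7.794,-29.088) -> (-12.294,-21.294) [heading=120, draw]
  RT 30: heading 120 -> 90
  -- iteration 10/12 --
  FD 9: (-12.294,-21.294) -> (-12.294,-12.294) [heading=90, draw]
  RT 30: heading 90 -> 60
  -- iteration 11/12 --
  FD 9: (-12.294,-12.294) -> (-7.794,-4.5) [heading=60, draw]
  RT 30: heading 60 -> 30
  -- iteration 12/12 --
  FD 9: (-7.794,-4.5) -> (0,0) [heading=30, draw]
  RT 30: heading 30 -> 0
]
Final: pos=(0,0), heading=0, 12 segment(s) drawn

Start position: (0, 0)
Final position: (0, 0)
Distance = 0; < 1e-6 -> CLOSED

Answer: yes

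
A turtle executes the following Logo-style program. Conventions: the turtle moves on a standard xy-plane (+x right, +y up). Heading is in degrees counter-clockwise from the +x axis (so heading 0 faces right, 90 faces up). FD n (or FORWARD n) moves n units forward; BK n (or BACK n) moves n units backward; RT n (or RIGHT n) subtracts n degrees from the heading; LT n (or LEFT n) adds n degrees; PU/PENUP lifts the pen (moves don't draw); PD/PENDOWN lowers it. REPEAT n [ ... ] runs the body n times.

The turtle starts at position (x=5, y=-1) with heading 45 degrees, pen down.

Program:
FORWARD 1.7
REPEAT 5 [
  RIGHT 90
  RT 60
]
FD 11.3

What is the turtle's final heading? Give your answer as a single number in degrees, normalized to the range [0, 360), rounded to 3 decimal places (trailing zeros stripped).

Executing turtle program step by step:
Start: pos=(5,-1), heading=45, pen down
FD 1.7: (5,-1) -> (6.202,0.202) [heading=45, draw]
REPEAT 5 [
  -- iteration 1/5 --
  RT 90: heading 45 -> 315
  RT 60: heading 315 -> 255
  -- iteration 2/5 --
  RT 90: heading 255 -> 165
  RT 60: heading 165 -> 105
  -- iteration 3/5 --
  RT 90: heading 105 -> 15
  RT 60: heading 15 -> 315
  -- iteration 4/5 --
  RT 90: heading 315 -> 225
  RT 60: heading 225 -> 165
  -- iteration 5/5 --
  RT 90: heading 165 -> 75
  RT 60: heading 75 -> 15
]
FD 11.3: (6.202,0.202) -> (17.117,3.127) [heading=15, draw]
Final: pos=(17.117,3.127), heading=15, 2 segment(s) drawn

Answer: 15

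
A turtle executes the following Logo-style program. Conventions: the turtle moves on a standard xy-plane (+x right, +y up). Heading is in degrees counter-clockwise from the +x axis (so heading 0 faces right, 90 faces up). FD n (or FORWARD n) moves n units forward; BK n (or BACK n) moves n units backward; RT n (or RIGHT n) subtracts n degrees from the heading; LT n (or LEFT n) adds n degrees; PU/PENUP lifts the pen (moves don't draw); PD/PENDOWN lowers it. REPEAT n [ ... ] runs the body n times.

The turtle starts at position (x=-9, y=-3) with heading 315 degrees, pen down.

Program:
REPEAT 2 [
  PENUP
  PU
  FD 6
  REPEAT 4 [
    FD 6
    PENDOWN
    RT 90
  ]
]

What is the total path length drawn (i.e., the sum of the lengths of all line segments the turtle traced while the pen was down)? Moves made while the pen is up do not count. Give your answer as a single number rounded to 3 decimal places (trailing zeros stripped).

Executing turtle program step by step:
Start: pos=(-9,-3), heading=315, pen down
REPEAT 2 [
  -- iteration 1/2 --
  PU: pen up
  PU: pen up
  FD 6: (-9,-3) -> (-4.757,-7.243) [heading=315, move]
  REPEAT 4 [
    -- iteration 1/4 --
    FD 6: (-4.757,-7.243) -> (-0.515,-11.485) [heading=315, move]
    PD: pen down
    RT 90: heading 315 -> 225
    -- iteration 2/4 --
    FD 6: (-0.515,-11.485) -> (-4.757,-15.728) [heading=225, draw]
    PD: pen down
    RT 90: heading 225 -> 135
    -- iteration 3/4 --
    FD 6: (-4.757,-15.728) -> (-9,-11.485) [heading=135, draw]
    PD: pen down
    RT 90: heading 135 -> 45
    -- iteration 4/4 --
    FD 6: (-9,-11.485) -> (-4.757,-7.243) [heading=45, draw]
    PD: pen down
    RT 90: heading 45 -> 315
  ]
  -- iteration 2/2 --
  PU: pen up
  PU: pen up
  FD 6: (-4.757,-7.243) -> (-0.515,-11.485) [heading=315, move]
  REPEAT 4 [
    -- iteration 1/4 --
    FD 6: (-0.515,-11.485) -> (3.728,-15.728) [heading=315, move]
    PD: pen down
    RT 90: heading 315 -> 225
    -- iteration 2/4 --
    FD 6: (3.728,-15.728) -> (-0.515,-19.971) [heading=225, draw]
    PD: pen down
    RT 90: heading 225 -> 135
    -- iteration 3/4 --
    FD 6: (-0.515,-19.971) -> (-4.757,-15.728) [heading=135, draw]
    PD: pen down
    RT 90: heading 135 -> 45
    -- iteration 4/4 --
    FD 6: (-4.757,-15.728) -> (-0.515,-11.485) [heading=45, draw]
    PD: pen down
    RT 90: heading 45 -> 315
  ]
]
Final: pos=(-0.515,-11.485), heading=315, 6 segment(s) drawn

Segment lengths:
  seg 1: (-0.515,-11.485) -> (-4.757,-15.728), length = 6
  seg 2: (-4.757,-15.728) -> (-9,-11.485), length = 6
  seg 3: (-9,-11.485) -> (-4.757,-7.243), length = 6
  seg 4: (3.728,-15.728) -> (-0.515,-19.971), length = 6
  seg 5: (-0.515,-19.971) -> (-4.757,-15.728), length = 6
  seg 6: (-4.757,-15.728) -> (-0.515,-11.485), length = 6
Total = 36

Answer: 36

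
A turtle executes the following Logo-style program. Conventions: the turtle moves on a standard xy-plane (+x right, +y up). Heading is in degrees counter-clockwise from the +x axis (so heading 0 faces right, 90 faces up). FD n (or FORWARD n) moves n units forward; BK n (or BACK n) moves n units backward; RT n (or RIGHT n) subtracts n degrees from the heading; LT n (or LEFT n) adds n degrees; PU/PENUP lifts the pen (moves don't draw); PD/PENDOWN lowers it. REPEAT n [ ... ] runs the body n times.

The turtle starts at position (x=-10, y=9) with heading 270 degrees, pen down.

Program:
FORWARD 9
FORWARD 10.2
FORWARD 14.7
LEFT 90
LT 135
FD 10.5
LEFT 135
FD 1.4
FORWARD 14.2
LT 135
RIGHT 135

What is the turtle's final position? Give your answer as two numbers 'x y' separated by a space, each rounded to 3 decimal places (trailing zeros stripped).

Executing turtle program step by step:
Start: pos=(-10,9), heading=270, pen down
FD 9: (-10,9) -> (-10,0) [heading=270, draw]
FD 10.2: (-10,0) -> (-10,-10.2) [heading=270, draw]
FD 14.7: (-10,-10.2) -> (-10,-24.9) [heading=270, draw]
LT 90: heading 270 -> 0
LT 135: heading 0 -> 135
FD 10.5: (-10,-24.9) -> (-17.425,-17.475) [heading=135, draw]
LT 135: heading 135 -> 270
FD 1.4: (-17.425,-17.475) -> (-17.425,-18.875) [heading=270, draw]
FD 14.2: (-17.425,-18.875) -> (-17.425,-33.075) [heading=270, draw]
LT 135: heading 270 -> 45
RT 135: heading 45 -> 270
Final: pos=(-17.425,-33.075), heading=270, 6 segment(s) drawn

Answer: -17.425 -33.075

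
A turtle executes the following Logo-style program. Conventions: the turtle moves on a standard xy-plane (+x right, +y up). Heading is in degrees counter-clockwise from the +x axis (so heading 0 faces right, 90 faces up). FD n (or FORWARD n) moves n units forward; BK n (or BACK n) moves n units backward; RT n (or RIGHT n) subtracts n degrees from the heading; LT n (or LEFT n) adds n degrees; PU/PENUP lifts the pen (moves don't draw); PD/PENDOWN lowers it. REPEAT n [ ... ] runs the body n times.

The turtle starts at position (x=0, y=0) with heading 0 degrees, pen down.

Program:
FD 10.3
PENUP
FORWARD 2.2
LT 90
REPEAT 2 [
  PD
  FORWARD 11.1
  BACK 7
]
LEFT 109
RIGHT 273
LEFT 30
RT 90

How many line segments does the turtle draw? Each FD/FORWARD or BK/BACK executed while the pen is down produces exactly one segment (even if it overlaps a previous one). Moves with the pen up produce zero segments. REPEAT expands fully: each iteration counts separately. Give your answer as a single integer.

Answer: 5

Derivation:
Executing turtle program step by step:
Start: pos=(0,0), heading=0, pen down
FD 10.3: (0,0) -> (10.3,0) [heading=0, draw]
PU: pen up
FD 2.2: (10.3,0) -> (12.5,0) [heading=0, move]
LT 90: heading 0 -> 90
REPEAT 2 [
  -- iteration 1/2 --
  PD: pen down
  FD 11.1: (12.5,0) -> (12.5,11.1) [heading=90, draw]
  BK 7: (12.5,11.1) -> (12.5,4.1) [heading=90, draw]
  -- iteration 2/2 --
  PD: pen down
  FD 11.1: (12.5,4.1) -> (12.5,15.2) [heading=90, draw]
  BK 7: (12.5,15.2) -> (12.5,8.2) [heading=90, draw]
]
LT 109: heading 90 -> 199
RT 273: heading 199 -> 286
LT 30: heading 286 -> 316
RT 90: heading 316 -> 226
Final: pos=(12.5,8.2), heading=226, 5 segment(s) drawn
Segments drawn: 5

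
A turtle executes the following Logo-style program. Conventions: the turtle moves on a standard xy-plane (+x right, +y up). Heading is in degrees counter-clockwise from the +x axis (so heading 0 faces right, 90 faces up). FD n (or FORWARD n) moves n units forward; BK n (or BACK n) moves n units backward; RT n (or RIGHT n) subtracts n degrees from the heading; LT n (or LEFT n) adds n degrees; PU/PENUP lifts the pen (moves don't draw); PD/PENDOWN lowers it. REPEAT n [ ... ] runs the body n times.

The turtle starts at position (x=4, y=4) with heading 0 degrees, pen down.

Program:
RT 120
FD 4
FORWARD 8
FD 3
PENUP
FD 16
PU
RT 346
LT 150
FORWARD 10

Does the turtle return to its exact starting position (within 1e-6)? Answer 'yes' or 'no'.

Answer: no

Derivation:
Executing turtle program step by step:
Start: pos=(4,4), heading=0, pen down
RT 120: heading 0 -> 240
FD 4: (4,4) -> (2,0.536) [heading=240, draw]
FD 8: (2,0.536) -> (-2,-6.392) [heading=240, draw]
FD 3: (-2,-6.392) -> (-3.5,-8.99) [heading=240, draw]
PU: pen up
FD 16: (-3.5,-8.99) -> (-11.5,-22.847) [heading=240, move]
PU: pen up
RT 346: heading 240 -> 254
LT 150: heading 254 -> 44
FD 10: (-11.5,-22.847) -> (-4.307,-15.9) [heading=44, move]
Final: pos=(-4.307,-15.9), heading=44, 3 segment(s) drawn

Start position: (4, 4)
Final position: (-4.307, -15.9)
Distance = 21.564; >= 1e-6 -> NOT closed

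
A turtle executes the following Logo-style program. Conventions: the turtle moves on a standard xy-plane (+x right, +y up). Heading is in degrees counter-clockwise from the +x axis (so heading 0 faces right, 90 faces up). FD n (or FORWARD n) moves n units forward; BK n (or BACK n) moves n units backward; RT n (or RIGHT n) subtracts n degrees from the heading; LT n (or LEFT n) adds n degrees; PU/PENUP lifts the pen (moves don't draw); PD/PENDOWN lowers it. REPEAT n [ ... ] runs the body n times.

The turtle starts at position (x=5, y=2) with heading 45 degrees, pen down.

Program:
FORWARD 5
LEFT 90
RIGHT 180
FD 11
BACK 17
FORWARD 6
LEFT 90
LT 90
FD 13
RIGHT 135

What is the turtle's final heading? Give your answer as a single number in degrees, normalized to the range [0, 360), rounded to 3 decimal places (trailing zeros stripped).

Answer: 0

Derivation:
Executing turtle program step by step:
Start: pos=(5,2), heading=45, pen down
FD 5: (5,2) -> (8.536,5.536) [heading=45, draw]
LT 90: heading 45 -> 135
RT 180: heading 135 -> 315
FD 11: (8.536,5.536) -> (16.314,-2.243) [heading=315, draw]
BK 17: (16.314,-2.243) -> (4.293,9.778) [heading=315, draw]
FD 6: (4.293,9.778) -> (8.536,5.536) [heading=315, draw]
LT 90: heading 315 -> 45
LT 90: heading 45 -> 135
FD 13: (8.536,5.536) -> (-0.657,14.728) [heading=135, draw]
RT 135: heading 135 -> 0
Final: pos=(-0.657,14.728), heading=0, 5 segment(s) drawn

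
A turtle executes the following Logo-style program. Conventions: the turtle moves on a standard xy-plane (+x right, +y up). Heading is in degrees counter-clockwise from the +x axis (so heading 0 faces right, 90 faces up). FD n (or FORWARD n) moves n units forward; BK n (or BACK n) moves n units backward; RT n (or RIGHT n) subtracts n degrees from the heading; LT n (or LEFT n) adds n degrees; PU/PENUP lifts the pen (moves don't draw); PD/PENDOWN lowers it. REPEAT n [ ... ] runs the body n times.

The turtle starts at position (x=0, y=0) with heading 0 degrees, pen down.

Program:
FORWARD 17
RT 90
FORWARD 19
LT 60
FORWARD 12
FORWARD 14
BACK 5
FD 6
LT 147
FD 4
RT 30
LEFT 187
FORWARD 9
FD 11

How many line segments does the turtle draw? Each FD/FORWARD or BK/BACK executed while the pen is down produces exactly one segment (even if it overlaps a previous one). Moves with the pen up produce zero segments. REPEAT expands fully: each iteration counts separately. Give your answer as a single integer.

Executing turtle program step by step:
Start: pos=(0,0), heading=0, pen down
FD 17: (0,0) -> (17,0) [heading=0, draw]
RT 90: heading 0 -> 270
FD 19: (17,0) -> (17,-19) [heading=270, draw]
LT 60: heading 270 -> 330
FD 12: (17,-19) -> (27.392,-25) [heading=330, draw]
FD 14: (27.392,-25) -> (39.517,-32) [heading=330, draw]
BK 5: (39.517,-32) -> (35.187,-29.5) [heading=330, draw]
FD 6: (35.187,-29.5) -> (40.383,-32.5) [heading=330, draw]
LT 147: heading 330 -> 117
FD 4: (40.383,-32.5) -> (38.567,-28.936) [heading=117, draw]
RT 30: heading 117 -> 87
LT 187: heading 87 -> 274
FD 9: (38.567,-28.936) -> (39.195,-37.914) [heading=274, draw]
FD 11: (39.195,-37.914) -> (39.962,-48.887) [heading=274, draw]
Final: pos=(39.962,-48.887), heading=274, 9 segment(s) drawn
Segments drawn: 9

Answer: 9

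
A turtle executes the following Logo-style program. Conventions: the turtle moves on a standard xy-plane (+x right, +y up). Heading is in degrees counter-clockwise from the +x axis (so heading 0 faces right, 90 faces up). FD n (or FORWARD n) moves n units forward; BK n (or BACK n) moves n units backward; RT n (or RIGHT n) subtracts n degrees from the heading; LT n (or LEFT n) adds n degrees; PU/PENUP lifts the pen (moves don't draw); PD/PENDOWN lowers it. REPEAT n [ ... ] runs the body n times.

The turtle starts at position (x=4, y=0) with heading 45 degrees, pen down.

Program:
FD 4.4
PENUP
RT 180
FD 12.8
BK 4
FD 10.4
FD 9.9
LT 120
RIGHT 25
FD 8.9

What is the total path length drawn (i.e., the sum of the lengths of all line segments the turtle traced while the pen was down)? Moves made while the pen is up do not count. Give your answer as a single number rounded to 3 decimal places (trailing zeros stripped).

Answer: 4.4

Derivation:
Executing turtle program step by step:
Start: pos=(4,0), heading=45, pen down
FD 4.4: (4,0) -> (7.111,3.111) [heading=45, draw]
PU: pen up
RT 180: heading 45 -> 225
FD 12.8: (7.111,3.111) -> (-1.94,-5.94) [heading=225, move]
BK 4: (-1.94,-5.94) -> (0.889,-3.111) [heading=225, move]
FD 10.4: (0.889,-3.111) -> (-6.465,-10.465) [heading=225, move]
FD 9.9: (-6.465,-10.465) -> (-13.466,-17.466) [heading=225, move]
LT 120: heading 225 -> 345
RT 25: heading 345 -> 320
FD 8.9: (-13.466,-17.466) -> (-6.648,-23.186) [heading=320, move]
Final: pos=(-6.648,-23.186), heading=320, 1 segment(s) drawn

Segment lengths:
  seg 1: (4,0) -> (7.111,3.111), length = 4.4
Total = 4.4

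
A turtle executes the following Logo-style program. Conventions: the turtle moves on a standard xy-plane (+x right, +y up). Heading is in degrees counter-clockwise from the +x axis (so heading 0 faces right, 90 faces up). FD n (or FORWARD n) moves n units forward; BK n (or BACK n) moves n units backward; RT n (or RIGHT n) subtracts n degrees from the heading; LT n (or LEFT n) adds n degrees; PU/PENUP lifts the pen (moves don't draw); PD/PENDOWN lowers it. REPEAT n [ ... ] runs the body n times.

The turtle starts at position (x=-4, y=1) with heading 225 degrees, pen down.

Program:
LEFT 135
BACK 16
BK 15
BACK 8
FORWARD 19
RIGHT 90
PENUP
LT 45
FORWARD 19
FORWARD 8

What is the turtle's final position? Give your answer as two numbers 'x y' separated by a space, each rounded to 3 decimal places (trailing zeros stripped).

Executing turtle program step by step:
Start: pos=(-4,1), heading=225, pen down
LT 135: heading 225 -> 0
BK 16: (-4,1) -> (-20,1) [heading=0, draw]
BK 15: (-20,1) -> (-35,1) [heading=0, draw]
BK 8: (-35,1) -> (-43,1) [heading=0, draw]
FD 19: (-43,1) -> (-24,1) [heading=0, draw]
RT 90: heading 0 -> 270
PU: pen up
LT 45: heading 270 -> 315
FD 19: (-24,1) -> (-10.565,-12.435) [heading=315, move]
FD 8: (-10.565,-12.435) -> (-4.908,-18.092) [heading=315, move]
Final: pos=(-4.908,-18.092), heading=315, 4 segment(s) drawn

Answer: -4.908 -18.092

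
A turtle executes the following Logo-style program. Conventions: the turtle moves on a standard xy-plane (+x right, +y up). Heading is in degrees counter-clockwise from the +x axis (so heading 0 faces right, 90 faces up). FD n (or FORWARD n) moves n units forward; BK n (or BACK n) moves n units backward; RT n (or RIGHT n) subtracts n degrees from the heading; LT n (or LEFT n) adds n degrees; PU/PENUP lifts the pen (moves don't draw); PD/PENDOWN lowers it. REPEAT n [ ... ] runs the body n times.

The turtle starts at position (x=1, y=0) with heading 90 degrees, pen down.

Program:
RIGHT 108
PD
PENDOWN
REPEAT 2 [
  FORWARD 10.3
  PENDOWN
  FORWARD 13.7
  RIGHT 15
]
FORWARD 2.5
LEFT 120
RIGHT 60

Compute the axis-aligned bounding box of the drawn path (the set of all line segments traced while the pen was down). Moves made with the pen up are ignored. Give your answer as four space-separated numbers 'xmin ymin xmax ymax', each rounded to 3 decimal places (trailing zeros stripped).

Executing turtle program step by step:
Start: pos=(1,0), heading=90, pen down
RT 108: heading 90 -> 342
PD: pen down
PD: pen down
REPEAT 2 [
  -- iteration 1/2 --
  FD 10.3: (1,0) -> (10.796,-3.183) [heading=342, draw]
  PD: pen down
  FD 13.7: (10.796,-3.183) -> (23.825,-7.416) [heading=342, draw]
  RT 15: heading 342 -> 327
  -- iteration 2/2 --
  FD 10.3: (23.825,-7.416) -> (32.464,-13.026) [heading=327, draw]
  PD: pen down
  FD 13.7: (32.464,-13.026) -> (43.953,-20.488) [heading=327, draw]
  RT 15: heading 327 -> 312
]
FD 2.5: (43.953,-20.488) -> (45.626,-22.346) [heading=312, draw]
LT 120: heading 312 -> 72
RT 60: heading 72 -> 12
Final: pos=(45.626,-22.346), heading=12, 5 segment(s) drawn

Segment endpoints: x in {1, 10.796, 23.825, 32.464, 43.953, 45.626}, y in {-22.346, -20.488, -13.026, -7.416, -3.183, 0}
xmin=1, ymin=-22.346, xmax=45.626, ymax=0

Answer: 1 -22.346 45.626 0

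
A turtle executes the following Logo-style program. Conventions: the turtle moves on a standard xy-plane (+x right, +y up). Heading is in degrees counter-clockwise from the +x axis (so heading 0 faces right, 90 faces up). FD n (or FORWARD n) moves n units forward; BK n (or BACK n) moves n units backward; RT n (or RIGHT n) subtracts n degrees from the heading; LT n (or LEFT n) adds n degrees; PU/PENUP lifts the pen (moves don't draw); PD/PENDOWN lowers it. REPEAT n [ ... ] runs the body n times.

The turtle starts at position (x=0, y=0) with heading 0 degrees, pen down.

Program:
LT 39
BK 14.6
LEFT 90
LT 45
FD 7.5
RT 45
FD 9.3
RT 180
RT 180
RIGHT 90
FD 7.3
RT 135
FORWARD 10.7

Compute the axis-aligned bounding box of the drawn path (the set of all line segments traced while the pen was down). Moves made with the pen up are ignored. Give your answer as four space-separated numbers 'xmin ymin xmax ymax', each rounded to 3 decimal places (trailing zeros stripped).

Executing turtle program step by step:
Start: pos=(0,0), heading=0, pen down
LT 39: heading 0 -> 39
BK 14.6: (0,0) -> (-11.346,-9.188) [heading=39, draw]
LT 90: heading 39 -> 129
LT 45: heading 129 -> 174
FD 7.5: (-11.346,-9.188) -> (-18.805,-8.404) [heading=174, draw]
RT 45: heading 174 -> 129
FD 9.3: (-18.805,-8.404) -> (-24.658,-1.177) [heading=129, draw]
RT 180: heading 129 -> 309
RT 180: heading 309 -> 129
RT 90: heading 129 -> 39
FD 7.3: (-24.658,-1.177) -> (-18.985,3.417) [heading=39, draw]
RT 135: heading 39 -> 264
FD 10.7: (-18.985,3.417) -> (-20.103,-7.224) [heading=264, draw]
Final: pos=(-20.103,-7.224), heading=264, 5 segment(s) drawn

Segment endpoints: x in {-24.658, -20.103, -18.985, -18.805, -11.346, 0}, y in {-9.188, -8.404, -7.224, -1.177, 0, 3.417}
xmin=-24.658, ymin=-9.188, xmax=0, ymax=3.417

Answer: -24.658 -9.188 0 3.417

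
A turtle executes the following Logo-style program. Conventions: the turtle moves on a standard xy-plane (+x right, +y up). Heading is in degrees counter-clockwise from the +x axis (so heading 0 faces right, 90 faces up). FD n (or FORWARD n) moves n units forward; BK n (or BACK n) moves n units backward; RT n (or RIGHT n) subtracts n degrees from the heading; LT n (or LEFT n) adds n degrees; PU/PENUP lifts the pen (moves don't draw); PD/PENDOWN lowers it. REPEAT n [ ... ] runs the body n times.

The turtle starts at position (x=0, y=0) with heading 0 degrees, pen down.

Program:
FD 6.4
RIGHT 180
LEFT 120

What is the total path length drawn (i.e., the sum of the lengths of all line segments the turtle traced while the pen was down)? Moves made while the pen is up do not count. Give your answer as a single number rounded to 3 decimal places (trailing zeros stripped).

Answer: 6.4

Derivation:
Executing turtle program step by step:
Start: pos=(0,0), heading=0, pen down
FD 6.4: (0,0) -> (6.4,0) [heading=0, draw]
RT 180: heading 0 -> 180
LT 120: heading 180 -> 300
Final: pos=(6.4,0), heading=300, 1 segment(s) drawn

Segment lengths:
  seg 1: (0,0) -> (6.4,0), length = 6.4
Total = 6.4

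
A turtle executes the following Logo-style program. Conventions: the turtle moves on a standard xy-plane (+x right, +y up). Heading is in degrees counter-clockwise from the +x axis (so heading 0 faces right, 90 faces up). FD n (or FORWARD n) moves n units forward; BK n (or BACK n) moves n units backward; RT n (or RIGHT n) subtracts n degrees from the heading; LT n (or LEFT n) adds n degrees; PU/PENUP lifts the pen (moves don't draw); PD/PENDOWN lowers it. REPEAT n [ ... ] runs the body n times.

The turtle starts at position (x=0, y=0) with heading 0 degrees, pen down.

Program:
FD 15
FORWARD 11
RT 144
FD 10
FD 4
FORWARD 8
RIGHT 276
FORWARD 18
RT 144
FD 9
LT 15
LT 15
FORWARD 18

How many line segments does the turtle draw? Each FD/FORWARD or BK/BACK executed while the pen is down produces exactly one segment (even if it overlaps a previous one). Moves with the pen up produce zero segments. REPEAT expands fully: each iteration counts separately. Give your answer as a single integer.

Executing turtle program step by step:
Start: pos=(0,0), heading=0, pen down
FD 15: (0,0) -> (15,0) [heading=0, draw]
FD 11: (15,0) -> (26,0) [heading=0, draw]
RT 144: heading 0 -> 216
FD 10: (26,0) -> (17.91,-5.878) [heading=216, draw]
FD 4: (17.91,-5.878) -> (14.674,-8.229) [heading=216, draw]
FD 8: (14.674,-8.229) -> (8.202,-12.931) [heading=216, draw]
RT 276: heading 216 -> 300
FD 18: (8.202,-12.931) -> (17.202,-28.52) [heading=300, draw]
RT 144: heading 300 -> 156
FD 9: (17.202,-28.52) -> (8.98,-24.859) [heading=156, draw]
LT 15: heading 156 -> 171
LT 15: heading 171 -> 186
FD 18: (8.98,-24.859) -> (-8.922,-26.741) [heading=186, draw]
Final: pos=(-8.922,-26.741), heading=186, 8 segment(s) drawn
Segments drawn: 8

Answer: 8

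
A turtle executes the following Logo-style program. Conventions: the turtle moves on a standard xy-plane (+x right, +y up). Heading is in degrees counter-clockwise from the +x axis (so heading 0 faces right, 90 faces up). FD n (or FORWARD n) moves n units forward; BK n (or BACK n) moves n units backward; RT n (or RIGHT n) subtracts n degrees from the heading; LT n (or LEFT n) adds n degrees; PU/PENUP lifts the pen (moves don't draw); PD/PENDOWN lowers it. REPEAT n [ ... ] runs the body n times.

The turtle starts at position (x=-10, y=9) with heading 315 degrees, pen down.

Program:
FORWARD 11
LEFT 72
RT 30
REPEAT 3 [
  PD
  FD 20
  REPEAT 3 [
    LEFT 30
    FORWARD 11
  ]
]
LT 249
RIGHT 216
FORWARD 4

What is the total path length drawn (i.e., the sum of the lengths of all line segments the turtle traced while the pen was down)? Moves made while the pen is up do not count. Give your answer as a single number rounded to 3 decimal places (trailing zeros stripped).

Answer: 174

Derivation:
Executing turtle program step by step:
Start: pos=(-10,9), heading=315, pen down
FD 11: (-10,9) -> (-2.222,1.222) [heading=315, draw]
LT 72: heading 315 -> 27
RT 30: heading 27 -> 357
REPEAT 3 [
  -- iteration 1/3 --
  PD: pen down
  FD 20: (-2.222,1.222) -> (17.751,0.175) [heading=357, draw]
  REPEAT 3 [
    -- iteration 1/3 --
    LT 30: heading 357 -> 27
    FD 11: (17.751,0.175) -> (27.552,5.169) [heading=27, draw]
    -- iteration 2/3 --
    LT 30: heading 27 -> 57
    FD 11: (27.552,5.169) -> (33.543,14.394) [heading=57, draw]
    -- iteration 3/3 --
    LT 30: heading 57 -> 87
    FD 11: (33.543,14.394) -> (34.119,25.379) [heading=87, draw]
  ]
  -- iteration 2/3 --
  PD: pen down
  FD 20: (34.119,25.379) -> (35.165,45.352) [heading=87, draw]
  REPEAT 3 [
    -- iteration 1/3 --
    LT 30: heading 87 -> 117
    FD 11: (35.165,45.352) -> (30.171,55.153) [heading=117, draw]
    -- iteration 2/3 --
    LT 30: heading 117 -> 147
    FD 11: (30.171,55.153) -> (20.946,61.144) [heading=147, draw]
    -- iteration 3/3 --
    LT 30: heading 147 -> 177
    FD 11: (20.946,61.144) -> (9.961,61.72) [heading=177, draw]
  ]
  -- iteration 3/3 --
  PD: pen down
  FD 20: (9.961,61.72) -> (-10.012,62.766) [heading=177, draw]
  REPEAT 3 [
    -- iteration 1/3 --
    LT 30: heading 177 -> 207
    FD 11: (-10.012,62.766) -> (-19.813,57.773) [heading=207, draw]
    -- iteration 2/3 --
    LT 30: heading 207 -> 237
    FD 11: (-19.813,57.773) -> (-25.804,48.547) [heading=237, draw]
    -- iteration 3/3 --
    LT 30: heading 237 -> 267
    FD 11: (-25.804,48.547) -> (-26.379,37.562) [heading=267, draw]
  ]
]
LT 249: heading 267 -> 156
RT 216: heading 156 -> 300
FD 4: (-26.379,37.562) -> (-24.379,34.098) [heading=300, draw]
Final: pos=(-24.379,34.098), heading=300, 14 segment(s) drawn

Segment lengths:
  seg 1: (-10,9) -> (-2.222,1.222), length = 11
  seg 2: (-2.222,1.222) -> (17.751,0.175), length = 20
  seg 3: (17.751,0.175) -> (27.552,5.169), length = 11
  seg 4: (27.552,5.169) -> (33.543,14.394), length = 11
  seg 5: (33.543,14.394) -> (34.119,25.379), length = 11
  seg 6: (34.119,25.379) -> (35.165,45.352), length = 20
  seg 7: (35.165,45.352) -> (30.171,55.153), length = 11
  seg 8: (30.171,55.153) -> (20.946,61.144), length = 11
  seg 9: (20.946,61.144) -> (9.961,61.72), length = 11
  seg 10: (9.961,61.72) -> (-10.012,62.766), length = 20
  seg 11: (-10.012,62.766) -> (-19.813,57.773), length = 11
  seg 12: (-19.813,57.773) -> (-25.804,48.547), length = 11
  seg 13: (-25.804,48.547) -> (-26.379,37.562), length = 11
  seg 14: (-26.379,37.562) -> (-24.379,34.098), length = 4
Total = 174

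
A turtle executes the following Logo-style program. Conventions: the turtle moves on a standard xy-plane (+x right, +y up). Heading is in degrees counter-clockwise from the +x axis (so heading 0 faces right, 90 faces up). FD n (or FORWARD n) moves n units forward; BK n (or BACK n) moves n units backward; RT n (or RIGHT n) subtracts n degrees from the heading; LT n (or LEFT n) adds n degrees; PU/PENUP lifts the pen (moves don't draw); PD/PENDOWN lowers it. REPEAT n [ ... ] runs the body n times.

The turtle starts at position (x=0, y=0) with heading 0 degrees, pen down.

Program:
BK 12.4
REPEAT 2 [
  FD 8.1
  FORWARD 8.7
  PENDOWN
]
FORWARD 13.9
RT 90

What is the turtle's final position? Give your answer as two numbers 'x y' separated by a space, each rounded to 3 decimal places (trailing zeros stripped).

Answer: 35.1 0

Derivation:
Executing turtle program step by step:
Start: pos=(0,0), heading=0, pen down
BK 12.4: (0,0) -> (-12.4,0) [heading=0, draw]
REPEAT 2 [
  -- iteration 1/2 --
  FD 8.1: (-12.4,0) -> (-4.3,0) [heading=0, draw]
  FD 8.7: (-4.3,0) -> (4.4,0) [heading=0, draw]
  PD: pen down
  -- iteration 2/2 --
  FD 8.1: (4.4,0) -> (12.5,0) [heading=0, draw]
  FD 8.7: (12.5,0) -> (21.2,0) [heading=0, draw]
  PD: pen down
]
FD 13.9: (21.2,0) -> (35.1,0) [heading=0, draw]
RT 90: heading 0 -> 270
Final: pos=(35.1,0), heading=270, 6 segment(s) drawn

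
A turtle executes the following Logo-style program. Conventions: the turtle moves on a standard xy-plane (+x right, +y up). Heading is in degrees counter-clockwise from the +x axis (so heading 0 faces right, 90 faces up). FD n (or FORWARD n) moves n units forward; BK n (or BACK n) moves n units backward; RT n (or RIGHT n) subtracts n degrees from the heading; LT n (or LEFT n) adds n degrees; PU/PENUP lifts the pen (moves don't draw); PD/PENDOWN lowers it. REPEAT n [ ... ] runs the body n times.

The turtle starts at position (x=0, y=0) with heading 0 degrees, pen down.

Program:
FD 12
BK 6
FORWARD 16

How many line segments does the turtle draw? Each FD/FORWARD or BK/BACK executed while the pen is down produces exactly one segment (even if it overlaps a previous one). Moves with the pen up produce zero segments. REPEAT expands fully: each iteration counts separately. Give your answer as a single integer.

Executing turtle program step by step:
Start: pos=(0,0), heading=0, pen down
FD 12: (0,0) -> (12,0) [heading=0, draw]
BK 6: (12,0) -> (6,0) [heading=0, draw]
FD 16: (6,0) -> (22,0) [heading=0, draw]
Final: pos=(22,0), heading=0, 3 segment(s) drawn
Segments drawn: 3

Answer: 3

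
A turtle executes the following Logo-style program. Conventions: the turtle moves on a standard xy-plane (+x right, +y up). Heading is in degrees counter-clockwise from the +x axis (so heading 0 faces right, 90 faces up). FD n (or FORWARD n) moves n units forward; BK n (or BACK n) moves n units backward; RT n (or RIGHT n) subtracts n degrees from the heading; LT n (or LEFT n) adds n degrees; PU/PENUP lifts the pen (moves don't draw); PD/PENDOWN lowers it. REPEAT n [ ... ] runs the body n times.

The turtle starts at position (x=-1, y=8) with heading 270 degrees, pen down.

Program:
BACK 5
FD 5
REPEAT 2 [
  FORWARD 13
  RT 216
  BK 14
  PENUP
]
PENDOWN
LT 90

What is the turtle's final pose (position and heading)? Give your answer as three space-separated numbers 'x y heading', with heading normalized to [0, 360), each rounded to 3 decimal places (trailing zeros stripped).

Executing turtle program step by step:
Start: pos=(-1,8), heading=270, pen down
BK 5: (-1,8) -> (-1,13) [heading=270, draw]
FD 5: (-1,13) -> (-1,8) [heading=270, draw]
REPEAT 2 [
  -- iteration 1/2 --
  FD 13: (-1,8) -> (-1,-5) [heading=270, draw]
  RT 216: heading 270 -> 54
  BK 14: (-1,-5) -> (-9.229,-16.326) [heading=54, draw]
  PU: pen up
  -- iteration 2/2 --
  FD 13: (-9.229,-16.326) -> (-1.588,-5.809) [heading=54, move]
  RT 216: heading 54 -> 198
  BK 14: (-1.588,-5.809) -> (11.727,-1.483) [heading=198, move]
  PU: pen up
]
PD: pen down
LT 90: heading 198 -> 288
Final: pos=(11.727,-1.483), heading=288, 4 segment(s) drawn

Answer: 11.727 -1.483 288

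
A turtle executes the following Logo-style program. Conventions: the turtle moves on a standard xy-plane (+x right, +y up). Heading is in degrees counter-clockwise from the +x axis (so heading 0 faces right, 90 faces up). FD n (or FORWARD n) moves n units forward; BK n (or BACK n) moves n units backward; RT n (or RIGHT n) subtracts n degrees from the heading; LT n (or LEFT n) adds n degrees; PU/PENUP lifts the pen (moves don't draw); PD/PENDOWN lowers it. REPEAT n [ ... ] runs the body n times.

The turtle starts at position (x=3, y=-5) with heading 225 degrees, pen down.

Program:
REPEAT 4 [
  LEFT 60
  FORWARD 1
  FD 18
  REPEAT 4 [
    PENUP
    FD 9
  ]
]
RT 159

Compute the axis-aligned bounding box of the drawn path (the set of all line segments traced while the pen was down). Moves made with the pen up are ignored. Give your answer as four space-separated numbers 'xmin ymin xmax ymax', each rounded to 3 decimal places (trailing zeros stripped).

Answer: 3 -23.353 7.918 -5

Derivation:
Executing turtle program step by step:
Start: pos=(3,-5), heading=225, pen down
REPEAT 4 [
  -- iteration 1/4 --
  LT 60: heading 225 -> 285
  FD 1: (3,-5) -> (3.259,-5.966) [heading=285, draw]
  FD 18: (3.259,-5.966) -> (7.918,-23.353) [heading=285, draw]
  REPEAT 4 [
    -- iteration 1/4 --
    PU: pen up
    FD 9: (7.918,-23.353) -> (10.247,-32.046) [heading=285, move]
    -- iteration 2/4 --
    PU: pen up
    FD 9: (10.247,-32.046) -> (12.576,-40.739) [heading=285, move]
    -- iteration 3/4 --
    PU: pen up
    FD 9: (12.576,-40.739) -> (14.906,-49.433) [heading=285, move]
    -- iteration 4/4 --
    PU: pen up
    FD 9: (14.906,-49.433) -> (17.235,-58.126) [heading=285, move]
  ]
  -- iteration 2/4 --
  LT 60: heading 285 -> 345
  FD 1: (17.235,-58.126) -> (18.201,-58.385) [heading=345, move]
  FD 18: (18.201,-58.385) -> (35.588,-63.043) [heading=345, move]
  REPEAT 4 [
    -- iteration 1/4 --
    PU: pen up
    FD 9: (35.588,-63.043) -> (44.281,-65.373) [heading=345, move]
    -- iteration 2/4 --
    PU: pen up
    FD 9: (44.281,-65.373) -> (52.974,-67.702) [heading=345, move]
    -- iteration 3/4 --
    PU: pen up
    FD 9: (52.974,-67.702) -> (61.668,-70.032) [heading=345, move]
    -- iteration 4/4 --
    PU: pen up
    FD 9: (61.668,-70.032) -> (70.361,-72.361) [heading=345, move]
  ]
  -- iteration 3/4 --
  LT 60: heading 345 -> 45
  FD 1: (70.361,-72.361) -> (71.068,-71.654) [heading=45, move]
  FD 18: (71.068,-71.654) -> (83.796,-58.926) [heading=45, move]
  REPEAT 4 [
    -- iteration 1/4 --
    PU: pen up
    FD 9: (83.796,-58.926) -> (90.16,-52.562) [heading=45, move]
    -- iteration 2/4 --
    PU: pen up
    FD 9: (90.16,-52.562) -> (96.524,-46.198) [heading=45, move]
    -- iteration 3/4 --
    PU: pen up
    FD 9: (96.524,-46.198) -> (102.888,-39.834) [heading=45, move]
    -- iteration 4/4 --
    PU: pen up
    FD 9: (102.888,-39.834) -> (109.252,-33.47) [heading=45, move]
  ]
  -- iteration 4/4 --
  LT 60: heading 45 -> 105
  FD 1: (109.252,-33.47) -> (108.993,-32.504) [heading=105, move]
  FD 18: (108.993,-32.504) -> (104.334,-15.118) [heading=105, move]
  REPEAT 4 [
    -- iteration 1/4 --
    PU: pen up
    FD 9: (104.334,-15.118) -> (102.005,-6.424) [heading=105, move]
    -- iteration 2/4 --
    PU: pen up
    FD 9: (102.005,-6.424) -> (99.676,2.269) [heading=105, move]
    -- iteration 3/4 --
    PU: pen up
    FD 9: (99.676,2.269) -> (97.346,10.962) [heading=105, move]
    -- iteration 4/4 --
    PU: pen up
    FD 9: (97.346,10.962) -> (95.017,19.656) [heading=105, move]
  ]
]
RT 159: heading 105 -> 306
Final: pos=(95.017,19.656), heading=306, 2 segment(s) drawn

Segment endpoints: x in {3, 3.259, 7.918}, y in {-23.353, -5.966, -5}
xmin=3, ymin=-23.353, xmax=7.918, ymax=-5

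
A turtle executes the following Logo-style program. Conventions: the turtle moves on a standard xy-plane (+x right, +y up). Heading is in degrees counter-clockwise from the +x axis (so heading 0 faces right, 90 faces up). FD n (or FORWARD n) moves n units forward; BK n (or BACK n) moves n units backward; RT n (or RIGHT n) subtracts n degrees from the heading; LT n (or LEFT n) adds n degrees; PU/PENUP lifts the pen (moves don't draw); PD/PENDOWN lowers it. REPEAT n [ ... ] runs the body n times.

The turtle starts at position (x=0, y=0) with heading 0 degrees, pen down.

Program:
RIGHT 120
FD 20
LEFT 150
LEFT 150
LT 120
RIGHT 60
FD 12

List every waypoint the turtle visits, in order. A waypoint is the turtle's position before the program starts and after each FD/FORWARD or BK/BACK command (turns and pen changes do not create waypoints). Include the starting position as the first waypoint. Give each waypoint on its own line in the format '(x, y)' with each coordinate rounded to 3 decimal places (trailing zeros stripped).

Answer: (0, 0)
(-10, -17.321)
(-16, -27.713)

Derivation:
Executing turtle program step by step:
Start: pos=(0,0), heading=0, pen down
RT 120: heading 0 -> 240
FD 20: (0,0) -> (-10,-17.321) [heading=240, draw]
LT 150: heading 240 -> 30
LT 150: heading 30 -> 180
LT 120: heading 180 -> 300
RT 60: heading 300 -> 240
FD 12: (-10,-17.321) -> (-16,-27.713) [heading=240, draw]
Final: pos=(-16,-27.713), heading=240, 2 segment(s) drawn
Waypoints (3 total):
(0, 0)
(-10, -17.321)
(-16, -27.713)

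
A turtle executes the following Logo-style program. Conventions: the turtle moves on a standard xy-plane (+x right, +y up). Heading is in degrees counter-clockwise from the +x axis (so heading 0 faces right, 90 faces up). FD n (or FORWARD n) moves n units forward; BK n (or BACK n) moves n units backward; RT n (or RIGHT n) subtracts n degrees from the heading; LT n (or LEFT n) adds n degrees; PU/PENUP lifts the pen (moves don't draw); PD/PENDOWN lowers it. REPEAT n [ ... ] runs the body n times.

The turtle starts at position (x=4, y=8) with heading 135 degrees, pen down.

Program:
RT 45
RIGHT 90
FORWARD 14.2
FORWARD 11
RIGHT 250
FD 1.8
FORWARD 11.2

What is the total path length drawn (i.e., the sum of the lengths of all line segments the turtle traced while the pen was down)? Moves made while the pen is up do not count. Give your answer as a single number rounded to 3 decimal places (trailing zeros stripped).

Executing turtle program step by step:
Start: pos=(4,8), heading=135, pen down
RT 45: heading 135 -> 90
RT 90: heading 90 -> 0
FD 14.2: (4,8) -> (18.2,8) [heading=0, draw]
FD 11: (18.2,8) -> (29.2,8) [heading=0, draw]
RT 250: heading 0 -> 110
FD 1.8: (29.2,8) -> (28.584,9.691) [heading=110, draw]
FD 11.2: (28.584,9.691) -> (24.754,20.216) [heading=110, draw]
Final: pos=(24.754,20.216), heading=110, 4 segment(s) drawn

Segment lengths:
  seg 1: (4,8) -> (18.2,8), length = 14.2
  seg 2: (18.2,8) -> (29.2,8), length = 11
  seg 3: (29.2,8) -> (28.584,9.691), length = 1.8
  seg 4: (28.584,9.691) -> (24.754,20.216), length = 11.2
Total = 38.2

Answer: 38.2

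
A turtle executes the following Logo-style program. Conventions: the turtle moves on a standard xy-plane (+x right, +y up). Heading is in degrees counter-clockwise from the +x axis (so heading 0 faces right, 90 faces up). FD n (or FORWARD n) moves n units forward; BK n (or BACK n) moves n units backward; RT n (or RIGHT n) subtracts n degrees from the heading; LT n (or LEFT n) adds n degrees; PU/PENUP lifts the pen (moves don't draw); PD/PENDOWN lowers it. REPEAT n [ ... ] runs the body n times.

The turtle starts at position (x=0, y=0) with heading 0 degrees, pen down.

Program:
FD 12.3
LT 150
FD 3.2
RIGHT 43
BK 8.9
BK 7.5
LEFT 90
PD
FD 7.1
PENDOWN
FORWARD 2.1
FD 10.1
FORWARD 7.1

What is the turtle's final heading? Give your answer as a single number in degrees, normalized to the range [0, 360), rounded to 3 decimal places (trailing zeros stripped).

Answer: 197

Derivation:
Executing turtle program step by step:
Start: pos=(0,0), heading=0, pen down
FD 12.3: (0,0) -> (12.3,0) [heading=0, draw]
LT 150: heading 0 -> 150
FD 3.2: (12.3,0) -> (9.529,1.6) [heading=150, draw]
RT 43: heading 150 -> 107
BK 8.9: (9.529,1.6) -> (12.131,-6.911) [heading=107, draw]
BK 7.5: (12.131,-6.911) -> (14.324,-14.083) [heading=107, draw]
LT 90: heading 107 -> 197
PD: pen down
FD 7.1: (14.324,-14.083) -> (7.534,-16.159) [heading=197, draw]
PD: pen down
FD 2.1: (7.534,-16.159) -> (5.526,-16.773) [heading=197, draw]
FD 10.1: (5.526,-16.773) -> (-4.133,-19.726) [heading=197, draw]
FD 7.1: (-4.133,-19.726) -> (-10.923,-21.802) [heading=197, draw]
Final: pos=(-10.923,-21.802), heading=197, 8 segment(s) drawn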